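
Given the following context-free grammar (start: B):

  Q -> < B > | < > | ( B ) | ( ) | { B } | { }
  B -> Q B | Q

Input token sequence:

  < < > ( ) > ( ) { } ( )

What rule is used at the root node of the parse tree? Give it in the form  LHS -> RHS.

[B [Q < [B [Q < >] [B [Q ( )]]] >] [B [Q ( )] [B [Q { }] [B [Q ( )]]]]]

B -> Q B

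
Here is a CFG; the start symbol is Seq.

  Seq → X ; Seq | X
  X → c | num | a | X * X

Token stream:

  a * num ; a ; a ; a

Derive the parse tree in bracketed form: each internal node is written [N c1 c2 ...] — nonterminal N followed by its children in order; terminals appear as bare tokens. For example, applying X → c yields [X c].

Seq
X ; Seq
X * X ; Seq
a * X ; Seq
a * num ; Seq
a * num ; X ; Seq
a * num ; a ; Seq
a * num ; a ; X ; Seq
a * num ; a ; a ; Seq
a * num ; a ; a ; X
a * num ; a ; a ; a

[Seq [X [X a] * [X num]] ; [Seq [X a] ; [Seq [X a] ; [Seq [X a]]]]]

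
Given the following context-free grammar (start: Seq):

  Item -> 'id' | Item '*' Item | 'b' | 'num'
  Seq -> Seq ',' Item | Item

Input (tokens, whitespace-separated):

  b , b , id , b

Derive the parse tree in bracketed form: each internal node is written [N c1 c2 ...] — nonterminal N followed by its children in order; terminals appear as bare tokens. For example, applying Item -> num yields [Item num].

Seq
Seq , Item
Seq , Item , Item
Seq , Item , Item , Item
Item , Item , Item , Item
b , Item , Item , Item
b , b , Item , Item
b , b , id , Item
b , b , id , b

[Seq [Seq [Seq [Seq [Item b]] , [Item b]] , [Item id]] , [Item b]]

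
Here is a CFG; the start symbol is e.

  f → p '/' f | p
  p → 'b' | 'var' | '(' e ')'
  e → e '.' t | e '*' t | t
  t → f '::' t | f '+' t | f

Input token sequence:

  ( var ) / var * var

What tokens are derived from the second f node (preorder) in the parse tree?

[e [e [t [f [p ( [e [t [f [p var]]]] )] / [f [p var]]]]] * [t [f [p var]]]]

var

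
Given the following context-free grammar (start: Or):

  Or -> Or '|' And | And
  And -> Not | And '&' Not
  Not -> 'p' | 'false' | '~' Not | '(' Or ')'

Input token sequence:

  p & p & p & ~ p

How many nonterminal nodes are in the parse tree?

[Or [And [And [And [And [Not p]] & [Not p]] & [Not p]] & [Not ~ [Not p]]]]

10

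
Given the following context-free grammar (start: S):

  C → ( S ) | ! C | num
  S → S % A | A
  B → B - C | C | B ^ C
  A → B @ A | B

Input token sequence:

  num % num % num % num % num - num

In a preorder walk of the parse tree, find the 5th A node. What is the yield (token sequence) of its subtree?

[S [S [S [S [S [A [B [C num]]]] % [A [B [C num]]]] % [A [B [C num]]]] % [A [B [C num]]]] % [A [B [B [C num]] - [C num]]]]

num - num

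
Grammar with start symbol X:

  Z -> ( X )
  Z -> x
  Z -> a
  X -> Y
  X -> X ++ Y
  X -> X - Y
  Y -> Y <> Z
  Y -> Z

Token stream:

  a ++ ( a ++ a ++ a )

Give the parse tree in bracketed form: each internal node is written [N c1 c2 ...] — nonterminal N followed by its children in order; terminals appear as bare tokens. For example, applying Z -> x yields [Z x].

X
X ++ Y
Y ++ Y
Z ++ Y
a ++ Y
a ++ Z
a ++ ( X )
a ++ ( X ++ Y )
a ++ ( X ++ Y ++ Y )
a ++ ( Y ++ Y ++ Y )
a ++ ( Z ++ Y ++ Y )
a ++ ( a ++ Y ++ Y )
a ++ ( a ++ Z ++ Y )
a ++ ( a ++ a ++ Y )
a ++ ( a ++ a ++ Z )
a ++ ( a ++ a ++ a )

[X [X [Y [Z a]]] ++ [Y [Z ( [X [X [X [Y [Z a]]] ++ [Y [Z a]]] ++ [Y [Z a]]] )]]]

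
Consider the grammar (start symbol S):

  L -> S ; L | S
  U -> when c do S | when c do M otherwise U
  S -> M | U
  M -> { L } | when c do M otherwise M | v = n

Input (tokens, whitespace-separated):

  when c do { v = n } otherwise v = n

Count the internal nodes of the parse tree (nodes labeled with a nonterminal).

[S [M when c do [M { [L [S [M v = n]]] }] otherwise [M v = n]]]

7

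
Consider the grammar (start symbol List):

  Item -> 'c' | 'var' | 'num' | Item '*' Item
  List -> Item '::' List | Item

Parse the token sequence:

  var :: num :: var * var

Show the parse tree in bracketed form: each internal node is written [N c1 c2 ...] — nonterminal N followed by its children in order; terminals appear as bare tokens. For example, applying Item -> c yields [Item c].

List
Item :: List
var :: List
var :: Item :: List
var :: num :: List
var :: num :: Item
var :: num :: Item * Item
var :: num :: var * Item
var :: num :: var * var

[List [Item var] :: [List [Item num] :: [List [Item [Item var] * [Item var]]]]]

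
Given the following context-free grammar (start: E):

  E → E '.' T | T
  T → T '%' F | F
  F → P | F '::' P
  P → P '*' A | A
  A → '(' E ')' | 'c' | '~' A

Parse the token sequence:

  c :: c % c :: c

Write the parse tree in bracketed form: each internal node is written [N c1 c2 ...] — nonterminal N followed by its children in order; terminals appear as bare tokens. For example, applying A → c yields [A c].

E
T
T % F
F % F
F :: P % F
P :: P % F
A :: P % F
c :: P % F
c :: A % F
c :: c % F
c :: c % F :: P
c :: c % P :: P
c :: c % A :: P
c :: c % c :: P
c :: c % c :: A
c :: c % c :: c

[E [T [T [F [F [P [A c]]] :: [P [A c]]]] % [F [F [P [A c]]] :: [P [A c]]]]]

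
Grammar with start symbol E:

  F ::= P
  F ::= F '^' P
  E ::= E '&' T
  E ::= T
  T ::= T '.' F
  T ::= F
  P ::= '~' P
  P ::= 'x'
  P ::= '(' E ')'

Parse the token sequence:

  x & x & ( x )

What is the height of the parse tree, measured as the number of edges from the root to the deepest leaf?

[E [E [E [T [F [P x]]]] & [T [F [P x]]]] & [T [F [P ( [E [T [F [P x]]]] )]]]]

8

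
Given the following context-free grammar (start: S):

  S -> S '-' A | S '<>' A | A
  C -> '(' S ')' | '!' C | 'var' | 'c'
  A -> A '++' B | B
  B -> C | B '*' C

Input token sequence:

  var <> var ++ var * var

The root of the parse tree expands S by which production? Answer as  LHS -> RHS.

[S [S [A [B [C var]]]] <> [A [A [B [C var]]] ++ [B [B [C var]] * [C var]]]]

S -> S '<>' A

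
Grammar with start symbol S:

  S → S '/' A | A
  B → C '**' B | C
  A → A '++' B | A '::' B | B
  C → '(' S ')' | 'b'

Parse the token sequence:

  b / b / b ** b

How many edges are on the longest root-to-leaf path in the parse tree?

6

[S [S [S [A [B [C b]]]] / [A [B [C b]]]] / [A [B [C b] ** [B [C b]]]]]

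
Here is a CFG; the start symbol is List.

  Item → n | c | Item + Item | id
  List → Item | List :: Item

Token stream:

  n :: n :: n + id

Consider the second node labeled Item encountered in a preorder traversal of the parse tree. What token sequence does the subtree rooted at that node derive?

n

[List [List [List [Item n]] :: [Item n]] :: [Item [Item n] + [Item id]]]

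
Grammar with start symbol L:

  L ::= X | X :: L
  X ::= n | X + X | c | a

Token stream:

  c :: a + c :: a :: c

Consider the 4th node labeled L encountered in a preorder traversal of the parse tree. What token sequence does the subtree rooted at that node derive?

c

[L [X c] :: [L [X [X a] + [X c]] :: [L [X a] :: [L [X c]]]]]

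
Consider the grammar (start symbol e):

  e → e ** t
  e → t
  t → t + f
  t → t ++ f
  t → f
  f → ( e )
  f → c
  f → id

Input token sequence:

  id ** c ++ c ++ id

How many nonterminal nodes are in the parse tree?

10

[e [e [t [f id]]] ** [t [t [t [f c]] ++ [f c]] ++ [f id]]]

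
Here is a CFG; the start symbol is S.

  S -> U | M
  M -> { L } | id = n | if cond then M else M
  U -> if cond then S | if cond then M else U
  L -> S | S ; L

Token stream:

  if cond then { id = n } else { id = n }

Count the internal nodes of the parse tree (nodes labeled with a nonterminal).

10

[S [M if cond then [M { [L [S [M id = n]]] }] else [M { [L [S [M id = n]]] }]]]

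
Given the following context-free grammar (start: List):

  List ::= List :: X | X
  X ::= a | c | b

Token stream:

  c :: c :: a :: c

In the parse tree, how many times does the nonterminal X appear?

[List [List [List [List [X c]] :: [X c]] :: [X a]] :: [X c]]

4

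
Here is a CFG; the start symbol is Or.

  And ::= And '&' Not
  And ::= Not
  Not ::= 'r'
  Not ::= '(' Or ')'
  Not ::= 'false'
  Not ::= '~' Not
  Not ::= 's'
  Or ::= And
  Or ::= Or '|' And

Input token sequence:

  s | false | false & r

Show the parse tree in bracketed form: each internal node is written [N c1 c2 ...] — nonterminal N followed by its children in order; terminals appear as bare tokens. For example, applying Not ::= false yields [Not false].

[Or [Or [Or [And [Not s]]] | [And [Not false]]] | [And [And [Not false]] & [Not r]]]

Or
Or | And
Or | And | And
And | And | And
Not | And | And
s | And | And
s | Not | And
s | false | And
s | false | And & Not
s | false | Not & Not
s | false | false & Not
s | false | false & r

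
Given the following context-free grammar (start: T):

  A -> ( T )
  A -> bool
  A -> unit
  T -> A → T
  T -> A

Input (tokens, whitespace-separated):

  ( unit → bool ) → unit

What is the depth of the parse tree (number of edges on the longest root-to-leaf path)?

5

[T [A ( [T [A unit] → [T [A bool]]] )] → [T [A unit]]]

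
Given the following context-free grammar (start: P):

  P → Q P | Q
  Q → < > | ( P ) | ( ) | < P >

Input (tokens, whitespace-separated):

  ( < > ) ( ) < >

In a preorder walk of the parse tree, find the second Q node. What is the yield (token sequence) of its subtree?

[P [Q ( [P [Q < >]] )] [P [Q ( )] [P [Q < >]]]]

< >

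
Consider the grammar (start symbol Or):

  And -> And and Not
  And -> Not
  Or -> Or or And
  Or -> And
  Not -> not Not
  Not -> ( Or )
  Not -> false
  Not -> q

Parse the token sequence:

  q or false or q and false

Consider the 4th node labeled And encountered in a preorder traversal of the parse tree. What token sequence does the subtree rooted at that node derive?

[Or [Or [Or [And [Not q]]] or [And [Not false]]] or [And [And [Not q]] and [Not false]]]

q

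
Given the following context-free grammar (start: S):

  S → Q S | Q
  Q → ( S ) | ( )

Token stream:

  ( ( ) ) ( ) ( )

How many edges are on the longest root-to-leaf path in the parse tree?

[S [Q ( [S [Q ( )]] )] [S [Q ( )] [S [Q ( )]]]]

4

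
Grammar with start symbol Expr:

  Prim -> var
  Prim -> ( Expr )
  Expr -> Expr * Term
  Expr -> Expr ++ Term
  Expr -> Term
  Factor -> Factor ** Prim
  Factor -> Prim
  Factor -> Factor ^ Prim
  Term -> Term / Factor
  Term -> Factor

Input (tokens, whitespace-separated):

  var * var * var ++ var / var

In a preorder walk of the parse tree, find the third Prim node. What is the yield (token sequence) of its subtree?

[Expr [Expr [Expr [Expr [Term [Factor [Prim var]]]] * [Term [Factor [Prim var]]]] * [Term [Factor [Prim var]]]] ++ [Term [Term [Factor [Prim var]]] / [Factor [Prim var]]]]

var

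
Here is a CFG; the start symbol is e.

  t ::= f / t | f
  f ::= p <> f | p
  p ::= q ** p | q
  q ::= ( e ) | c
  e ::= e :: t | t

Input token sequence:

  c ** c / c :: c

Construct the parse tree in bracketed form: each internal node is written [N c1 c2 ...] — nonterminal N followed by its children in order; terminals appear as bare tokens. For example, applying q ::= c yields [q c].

e
e :: t
t :: t
f / t :: t
p / t :: t
q ** p / t :: t
c ** p / t :: t
c ** q / t :: t
c ** c / t :: t
c ** c / f :: t
c ** c / p :: t
c ** c / q :: t
c ** c / c :: t
c ** c / c :: f
c ** c / c :: p
c ** c / c :: q
c ** c / c :: c

[e [e [t [f [p [q c] ** [p [q c]]]] / [t [f [p [q c]]]]]] :: [t [f [p [q c]]]]]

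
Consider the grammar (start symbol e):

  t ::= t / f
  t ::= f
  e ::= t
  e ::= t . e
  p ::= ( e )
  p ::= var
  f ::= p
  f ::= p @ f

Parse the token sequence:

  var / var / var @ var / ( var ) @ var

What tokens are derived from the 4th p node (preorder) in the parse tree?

var

[e [t [t [t [t [f [p var]]] / [f [p var]]] / [f [p var] @ [f [p var]]]] / [f [p ( [e [t [f [p var]]]] )] @ [f [p var]]]]]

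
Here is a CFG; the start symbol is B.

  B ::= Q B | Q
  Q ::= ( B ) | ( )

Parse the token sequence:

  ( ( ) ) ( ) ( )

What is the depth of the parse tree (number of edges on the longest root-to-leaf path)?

4

[B [Q ( [B [Q ( )]] )] [B [Q ( )] [B [Q ( )]]]]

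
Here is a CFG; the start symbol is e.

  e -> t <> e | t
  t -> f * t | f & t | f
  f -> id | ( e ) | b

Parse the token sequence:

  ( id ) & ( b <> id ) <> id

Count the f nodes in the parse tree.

[e [t [f ( [e [t [f id]]] )] & [t [f ( [e [t [f b]] <> [e [t [f id]]]] )]]] <> [e [t [f id]]]]

6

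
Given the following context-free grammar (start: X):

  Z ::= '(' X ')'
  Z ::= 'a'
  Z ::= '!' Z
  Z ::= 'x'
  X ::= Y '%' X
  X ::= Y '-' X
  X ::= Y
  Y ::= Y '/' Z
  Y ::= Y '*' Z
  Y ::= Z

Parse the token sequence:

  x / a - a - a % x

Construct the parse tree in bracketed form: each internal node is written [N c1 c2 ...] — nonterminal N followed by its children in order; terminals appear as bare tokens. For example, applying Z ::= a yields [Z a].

X
Y - X
Y / Z - X
Z / Z - X
x / Z - X
x / a - X
x / a - Y - X
x / a - Z - X
x / a - a - X
x / a - a - Y % X
x / a - a - Z % X
x / a - a - a % X
x / a - a - a % Y
x / a - a - a % Z
x / a - a - a % x

[X [Y [Y [Z x]] / [Z a]] - [X [Y [Z a]] - [X [Y [Z a]] % [X [Y [Z x]]]]]]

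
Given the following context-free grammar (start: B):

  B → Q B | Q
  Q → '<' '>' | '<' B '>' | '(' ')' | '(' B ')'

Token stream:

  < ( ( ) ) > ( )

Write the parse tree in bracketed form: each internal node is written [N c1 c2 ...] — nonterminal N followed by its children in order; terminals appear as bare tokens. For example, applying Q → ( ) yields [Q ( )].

[B [Q < [B [Q ( [B [Q ( )]] )]] >] [B [Q ( )]]]

B
Q B
< B > B
< Q > B
< ( B ) > B
< ( Q ) > B
< ( ( ) ) > B
< ( ( ) ) > Q
< ( ( ) ) > ( )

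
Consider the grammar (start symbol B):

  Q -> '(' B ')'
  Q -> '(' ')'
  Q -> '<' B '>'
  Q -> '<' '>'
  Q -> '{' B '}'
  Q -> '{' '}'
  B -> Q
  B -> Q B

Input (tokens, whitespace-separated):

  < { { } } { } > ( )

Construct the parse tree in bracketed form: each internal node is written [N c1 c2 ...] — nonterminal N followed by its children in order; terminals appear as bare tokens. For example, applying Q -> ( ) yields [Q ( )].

[B [Q < [B [Q { [B [Q { }]] }] [B [Q { }]]] >] [B [Q ( )]]]

B
Q B
< B > B
< Q B > B
< { B } B > B
< { Q } B > B
< { { } } B > B
< { { } } Q > B
< { { } } { } > B
< { { } } { } > Q
< { { } } { } > ( )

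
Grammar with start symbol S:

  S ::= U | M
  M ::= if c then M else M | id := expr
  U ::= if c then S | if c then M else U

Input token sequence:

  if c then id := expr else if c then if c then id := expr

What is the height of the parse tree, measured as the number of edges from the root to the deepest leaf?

[S [U if c then [M id := expr] else [U if c then [S [U if c then [S [M id := expr]]]]]]]

7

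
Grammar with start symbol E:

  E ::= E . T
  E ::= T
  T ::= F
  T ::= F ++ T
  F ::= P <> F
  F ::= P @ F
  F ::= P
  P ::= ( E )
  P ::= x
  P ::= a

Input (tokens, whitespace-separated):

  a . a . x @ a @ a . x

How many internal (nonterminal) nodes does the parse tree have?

[E [E [E [E [T [F [P a]]]] . [T [F [P a]]]] . [T [F [P x] @ [F [P a] @ [F [P a]]]]]] . [T [F [P x]]]]

20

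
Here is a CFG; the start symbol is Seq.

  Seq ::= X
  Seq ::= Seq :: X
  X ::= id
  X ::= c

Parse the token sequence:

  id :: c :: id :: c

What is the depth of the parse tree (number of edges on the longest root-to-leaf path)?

5

[Seq [Seq [Seq [Seq [X id]] :: [X c]] :: [X id]] :: [X c]]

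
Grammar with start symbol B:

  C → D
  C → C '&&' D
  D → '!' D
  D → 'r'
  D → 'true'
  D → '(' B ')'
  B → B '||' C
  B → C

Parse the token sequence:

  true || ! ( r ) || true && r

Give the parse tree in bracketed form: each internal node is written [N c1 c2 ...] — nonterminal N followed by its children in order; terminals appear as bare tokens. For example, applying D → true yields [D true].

[B [B [B [C [D true]]] || [C [D ! [D ( [B [C [D r]]] )]]]] || [C [C [D true]] && [D r]]]

B
B || C
B || C || C
C || C || C
D || C || C
true || C || C
true || D || C
true || ! D || C
true || ! ( B ) || C
true || ! ( C ) || C
true || ! ( D ) || C
true || ! ( r ) || C
true || ! ( r ) || C && D
true || ! ( r ) || D && D
true || ! ( r ) || true && D
true || ! ( r ) || true && r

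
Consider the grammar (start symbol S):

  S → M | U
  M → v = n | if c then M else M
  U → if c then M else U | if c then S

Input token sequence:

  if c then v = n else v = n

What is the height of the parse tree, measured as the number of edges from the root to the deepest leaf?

[S [M if c then [M v = n] else [M v = n]]]

3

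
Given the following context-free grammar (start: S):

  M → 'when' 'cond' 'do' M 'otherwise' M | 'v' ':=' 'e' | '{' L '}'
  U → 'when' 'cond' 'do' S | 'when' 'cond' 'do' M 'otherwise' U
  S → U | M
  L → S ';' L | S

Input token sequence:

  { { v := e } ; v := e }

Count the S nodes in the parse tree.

[S [M { [L [S [M { [L [S [M v := e]]] }]] ; [L [S [M v := e]]]] }]]

4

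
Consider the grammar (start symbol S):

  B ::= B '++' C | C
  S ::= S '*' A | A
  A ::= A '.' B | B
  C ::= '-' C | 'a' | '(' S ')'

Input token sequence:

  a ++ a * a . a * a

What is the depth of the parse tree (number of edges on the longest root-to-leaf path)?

7

[S [S [S [A [B [B [C a]] ++ [C a]]]] * [A [A [B [C a]]] . [B [C a]]]] * [A [B [C a]]]]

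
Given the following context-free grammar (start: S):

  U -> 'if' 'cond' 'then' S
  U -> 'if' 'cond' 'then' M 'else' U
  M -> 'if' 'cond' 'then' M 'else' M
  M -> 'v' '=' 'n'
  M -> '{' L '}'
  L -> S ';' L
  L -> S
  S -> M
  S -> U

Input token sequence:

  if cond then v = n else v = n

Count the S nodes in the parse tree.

[S [M if cond then [M v = n] else [M v = n]]]

1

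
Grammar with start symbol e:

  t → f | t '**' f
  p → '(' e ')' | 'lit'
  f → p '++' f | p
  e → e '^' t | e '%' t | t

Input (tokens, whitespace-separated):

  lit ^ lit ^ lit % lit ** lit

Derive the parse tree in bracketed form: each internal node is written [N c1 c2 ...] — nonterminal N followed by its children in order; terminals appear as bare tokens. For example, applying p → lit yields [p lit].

e
e % t
e ^ t % t
e ^ t ^ t % t
t ^ t ^ t % t
f ^ t ^ t % t
p ^ t ^ t % t
lit ^ t ^ t % t
lit ^ f ^ t % t
lit ^ p ^ t % t
lit ^ lit ^ t % t
lit ^ lit ^ f % t
lit ^ lit ^ p % t
lit ^ lit ^ lit % t
lit ^ lit ^ lit % t ** f
lit ^ lit ^ lit % f ** f
lit ^ lit ^ lit % p ** f
lit ^ lit ^ lit % lit ** f
lit ^ lit ^ lit % lit ** p
lit ^ lit ^ lit % lit ** lit

[e [e [e [e [t [f [p lit]]]] ^ [t [f [p lit]]]] ^ [t [f [p lit]]]] % [t [t [f [p lit]]] ** [f [p lit]]]]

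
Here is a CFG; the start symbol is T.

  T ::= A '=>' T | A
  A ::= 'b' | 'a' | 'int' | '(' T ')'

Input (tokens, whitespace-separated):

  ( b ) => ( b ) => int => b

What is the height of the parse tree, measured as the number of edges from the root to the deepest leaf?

5

[T [A ( [T [A b]] )] => [T [A ( [T [A b]] )] => [T [A int] => [T [A b]]]]]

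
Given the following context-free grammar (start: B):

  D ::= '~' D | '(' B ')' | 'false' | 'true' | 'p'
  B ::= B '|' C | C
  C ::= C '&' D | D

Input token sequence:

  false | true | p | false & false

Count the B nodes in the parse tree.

[B [B [B [B [C [D false]]] | [C [D true]]] | [C [D p]]] | [C [C [D false]] & [D false]]]

4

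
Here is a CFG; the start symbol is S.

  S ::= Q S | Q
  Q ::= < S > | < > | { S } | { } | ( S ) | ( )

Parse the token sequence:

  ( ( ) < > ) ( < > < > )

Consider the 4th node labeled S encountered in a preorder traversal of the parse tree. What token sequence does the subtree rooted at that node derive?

( < > < > )

[S [Q ( [S [Q ( )] [S [Q < >]]] )] [S [Q ( [S [Q < >] [S [Q < >]]] )]]]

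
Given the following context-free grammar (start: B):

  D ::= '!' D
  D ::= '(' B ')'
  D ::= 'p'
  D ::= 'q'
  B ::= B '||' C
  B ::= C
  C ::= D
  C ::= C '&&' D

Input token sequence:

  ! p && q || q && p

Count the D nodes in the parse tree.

5

[B [B [C [C [D ! [D p]]] && [D q]]] || [C [C [D q]] && [D p]]]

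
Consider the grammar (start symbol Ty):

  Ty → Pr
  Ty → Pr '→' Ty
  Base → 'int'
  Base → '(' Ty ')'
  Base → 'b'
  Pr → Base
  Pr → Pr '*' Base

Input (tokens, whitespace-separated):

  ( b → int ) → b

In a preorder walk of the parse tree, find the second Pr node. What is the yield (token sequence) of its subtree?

b

[Ty [Pr [Base ( [Ty [Pr [Base b]] → [Ty [Pr [Base int]]]] )]] → [Ty [Pr [Base b]]]]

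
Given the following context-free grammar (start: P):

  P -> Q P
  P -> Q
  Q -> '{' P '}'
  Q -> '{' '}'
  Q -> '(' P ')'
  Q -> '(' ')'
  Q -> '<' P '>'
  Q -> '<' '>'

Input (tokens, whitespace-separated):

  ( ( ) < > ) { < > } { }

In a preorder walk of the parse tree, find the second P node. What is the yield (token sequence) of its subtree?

( ) < >

[P [Q ( [P [Q ( )] [P [Q < >]]] )] [P [Q { [P [Q < >]] }] [P [Q { }]]]]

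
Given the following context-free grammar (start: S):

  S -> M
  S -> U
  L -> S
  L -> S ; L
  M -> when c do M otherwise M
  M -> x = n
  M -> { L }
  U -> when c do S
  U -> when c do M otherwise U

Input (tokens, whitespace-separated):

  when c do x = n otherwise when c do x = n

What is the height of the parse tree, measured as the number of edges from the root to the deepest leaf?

5

[S [U when c do [M x = n] otherwise [U when c do [S [M x = n]]]]]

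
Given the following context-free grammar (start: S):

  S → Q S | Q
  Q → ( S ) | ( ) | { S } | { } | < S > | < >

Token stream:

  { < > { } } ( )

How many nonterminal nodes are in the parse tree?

[S [Q { [S [Q < >] [S [Q { }]]] }] [S [Q ( )]]]

8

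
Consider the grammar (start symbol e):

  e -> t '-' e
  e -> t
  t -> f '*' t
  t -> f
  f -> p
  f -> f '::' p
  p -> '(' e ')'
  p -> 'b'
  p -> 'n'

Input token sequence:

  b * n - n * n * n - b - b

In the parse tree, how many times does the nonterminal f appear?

7

[e [t [f [p b]] * [t [f [p n]]]] - [e [t [f [p n]] * [t [f [p n]] * [t [f [p n]]]]] - [e [t [f [p b]]] - [e [t [f [p b]]]]]]]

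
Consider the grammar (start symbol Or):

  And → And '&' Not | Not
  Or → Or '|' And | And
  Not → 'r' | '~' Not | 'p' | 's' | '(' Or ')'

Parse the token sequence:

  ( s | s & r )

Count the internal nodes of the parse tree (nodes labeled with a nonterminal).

[Or [And [Not ( [Or [Or [And [Not s]]] | [And [And [Not s]] & [Not r]]] )]]]

11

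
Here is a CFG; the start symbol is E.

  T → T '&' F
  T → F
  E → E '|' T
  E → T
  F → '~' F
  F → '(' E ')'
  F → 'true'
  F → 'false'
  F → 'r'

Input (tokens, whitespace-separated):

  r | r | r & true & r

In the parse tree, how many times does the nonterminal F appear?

5

[E [E [E [T [F r]]] | [T [F r]]] | [T [T [T [F r]] & [F true]] & [F r]]]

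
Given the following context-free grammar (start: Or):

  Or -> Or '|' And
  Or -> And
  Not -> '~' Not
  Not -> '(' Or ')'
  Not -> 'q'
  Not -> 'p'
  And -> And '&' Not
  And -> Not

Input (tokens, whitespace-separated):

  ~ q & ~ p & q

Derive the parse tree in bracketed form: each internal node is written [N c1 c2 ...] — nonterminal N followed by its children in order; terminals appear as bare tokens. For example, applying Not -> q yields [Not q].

Or
And
And & Not
And & Not & Not
Not & Not & Not
~ Not & Not & Not
~ q & Not & Not
~ q & ~ Not & Not
~ q & ~ p & Not
~ q & ~ p & q

[Or [And [And [And [Not ~ [Not q]]] & [Not ~ [Not p]]] & [Not q]]]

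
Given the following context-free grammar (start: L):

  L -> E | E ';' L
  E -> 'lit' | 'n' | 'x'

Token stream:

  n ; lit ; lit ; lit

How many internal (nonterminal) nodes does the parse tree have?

[L [E n] ; [L [E lit] ; [L [E lit] ; [L [E lit]]]]]

8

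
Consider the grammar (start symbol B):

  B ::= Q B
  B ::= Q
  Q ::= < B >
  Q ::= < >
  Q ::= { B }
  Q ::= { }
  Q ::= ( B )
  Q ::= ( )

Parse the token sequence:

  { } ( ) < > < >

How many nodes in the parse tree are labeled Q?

4

[B [Q { }] [B [Q ( )] [B [Q < >] [B [Q < >]]]]]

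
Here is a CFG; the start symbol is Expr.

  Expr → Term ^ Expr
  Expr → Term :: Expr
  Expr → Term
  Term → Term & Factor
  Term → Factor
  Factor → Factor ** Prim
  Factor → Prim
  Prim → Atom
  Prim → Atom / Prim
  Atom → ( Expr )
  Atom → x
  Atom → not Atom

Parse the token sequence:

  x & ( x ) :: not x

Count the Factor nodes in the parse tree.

4

[Expr [Term [Term [Factor [Prim [Atom x]]]] & [Factor [Prim [Atom ( [Expr [Term [Factor [Prim [Atom x]]]]] )]]]] :: [Expr [Term [Factor [Prim [Atom not [Atom x]]]]]]]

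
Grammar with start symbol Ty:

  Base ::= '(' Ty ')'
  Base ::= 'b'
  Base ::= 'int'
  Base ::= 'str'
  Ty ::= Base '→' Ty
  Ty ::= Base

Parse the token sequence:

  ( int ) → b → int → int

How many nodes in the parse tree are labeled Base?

5

[Ty [Base ( [Ty [Base int]] )] → [Ty [Base b] → [Ty [Base int] → [Ty [Base int]]]]]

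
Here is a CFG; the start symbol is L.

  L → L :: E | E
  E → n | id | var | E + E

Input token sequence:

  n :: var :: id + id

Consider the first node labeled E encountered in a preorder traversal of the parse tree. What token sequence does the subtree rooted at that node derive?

[L [L [L [E n]] :: [E var]] :: [E [E id] + [E id]]]

n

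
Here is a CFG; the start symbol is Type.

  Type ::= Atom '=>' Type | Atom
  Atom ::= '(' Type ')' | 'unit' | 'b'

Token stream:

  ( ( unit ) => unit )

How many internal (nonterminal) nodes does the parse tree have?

[Type [Atom ( [Type [Atom ( [Type [Atom unit]] )] => [Type [Atom unit]]] )]]

8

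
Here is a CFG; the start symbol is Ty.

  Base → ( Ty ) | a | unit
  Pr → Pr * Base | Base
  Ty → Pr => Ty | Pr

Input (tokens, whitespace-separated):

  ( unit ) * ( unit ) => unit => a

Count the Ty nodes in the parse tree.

5

[Ty [Pr [Pr [Base ( [Ty [Pr [Base unit]]] )]] * [Base ( [Ty [Pr [Base unit]]] )]] => [Ty [Pr [Base unit]] => [Ty [Pr [Base a]]]]]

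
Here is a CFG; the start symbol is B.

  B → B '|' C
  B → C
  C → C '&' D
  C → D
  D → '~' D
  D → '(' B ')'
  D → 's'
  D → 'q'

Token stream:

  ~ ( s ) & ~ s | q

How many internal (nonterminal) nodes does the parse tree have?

13

[B [B [C [C [D ~ [D ( [B [C [D s]]] )]]] & [D ~ [D s]]]] | [C [D q]]]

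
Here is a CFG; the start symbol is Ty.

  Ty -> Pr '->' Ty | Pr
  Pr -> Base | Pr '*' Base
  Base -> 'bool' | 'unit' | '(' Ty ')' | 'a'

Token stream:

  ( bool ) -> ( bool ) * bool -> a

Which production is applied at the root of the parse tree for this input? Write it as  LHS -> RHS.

Ty -> Pr '->' Ty

[Ty [Pr [Base ( [Ty [Pr [Base bool]]] )]] -> [Ty [Pr [Pr [Base ( [Ty [Pr [Base bool]]] )]] * [Base bool]] -> [Ty [Pr [Base a]]]]]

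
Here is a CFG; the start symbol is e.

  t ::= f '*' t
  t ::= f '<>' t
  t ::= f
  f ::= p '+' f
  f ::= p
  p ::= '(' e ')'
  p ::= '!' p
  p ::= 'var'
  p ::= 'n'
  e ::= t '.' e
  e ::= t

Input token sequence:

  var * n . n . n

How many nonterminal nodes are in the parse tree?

15

[e [t [f [p var]] * [t [f [p n]]]] . [e [t [f [p n]]] . [e [t [f [p n]]]]]]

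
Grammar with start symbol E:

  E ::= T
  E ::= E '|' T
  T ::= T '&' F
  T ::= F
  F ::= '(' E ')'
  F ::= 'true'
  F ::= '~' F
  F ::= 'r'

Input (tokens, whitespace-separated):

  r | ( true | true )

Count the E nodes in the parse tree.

[E [E [T [F r]]] | [T [F ( [E [E [T [F true]]] | [T [F true]]] )]]]

4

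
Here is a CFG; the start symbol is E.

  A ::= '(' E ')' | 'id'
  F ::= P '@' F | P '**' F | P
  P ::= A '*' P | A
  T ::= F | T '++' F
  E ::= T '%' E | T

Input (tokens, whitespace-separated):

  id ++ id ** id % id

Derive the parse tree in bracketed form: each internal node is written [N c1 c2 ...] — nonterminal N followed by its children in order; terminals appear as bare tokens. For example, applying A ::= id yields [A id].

[E [T [T [F [P [A id]]]] ++ [F [P [A id]] ** [F [P [A id]]]]] % [E [T [F [P [A id]]]]]]

E
T % E
T ++ F % E
F ++ F % E
P ++ F % E
A ++ F % E
id ++ F % E
id ++ P ** F % E
id ++ A ** F % E
id ++ id ** F % E
id ++ id ** P % E
id ++ id ** A % E
id ++ id ** id % E
id ++ id ** id % T
id ++ id ** id % F
id ++ id ** id % P
id ++ id ** id % A
id ++ id ** id % id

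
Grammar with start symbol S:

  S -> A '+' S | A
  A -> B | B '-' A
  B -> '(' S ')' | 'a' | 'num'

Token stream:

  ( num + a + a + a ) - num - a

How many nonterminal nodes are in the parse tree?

[S [A [B ( [S [A [B num]] + [S [A [B a]] + [S [A [B a]] + [S [A [B a]]]]]] )] - [A [B num] - [A [B a]]]]]

19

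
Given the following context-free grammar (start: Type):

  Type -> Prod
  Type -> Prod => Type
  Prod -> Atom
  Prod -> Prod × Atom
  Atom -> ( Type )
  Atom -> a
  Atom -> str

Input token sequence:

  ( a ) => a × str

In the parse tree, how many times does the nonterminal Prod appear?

4

[Type [Prod [Atom ( [Type [Prod [Atom a]]] )]] => [Type [Prod [Prod [Atom a]] × [Atom str]]]]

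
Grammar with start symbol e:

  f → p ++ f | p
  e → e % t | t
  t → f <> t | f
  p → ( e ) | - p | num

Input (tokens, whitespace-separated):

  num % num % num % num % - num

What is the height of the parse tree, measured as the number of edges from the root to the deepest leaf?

[e [e [e [e [e [t [f [p num]]]] % [t [f [p num]]]] % [t [f [p num]]]] % [t [f [p num]]]] % [t [f [p - [p num]]]]]

8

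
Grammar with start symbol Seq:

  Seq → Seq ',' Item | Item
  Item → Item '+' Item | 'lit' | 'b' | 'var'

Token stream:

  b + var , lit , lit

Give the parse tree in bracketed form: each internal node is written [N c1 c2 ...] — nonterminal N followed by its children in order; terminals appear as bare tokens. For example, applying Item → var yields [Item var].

Seq
Seq , Item
Seq , Item , Item
Item , Item , Item
Item + Item , Item , Item
b + Item , Item , Item
b + var , Item , Item
b + var , lit , Item
b + var , lit , lit

[Seq [Seq [Seq [Item [Item b] + [Item var]]] , [Item lit]] , [Item lit]]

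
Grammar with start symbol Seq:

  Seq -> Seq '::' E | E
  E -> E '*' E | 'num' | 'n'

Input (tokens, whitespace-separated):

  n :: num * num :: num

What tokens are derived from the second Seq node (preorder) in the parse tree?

n :: num * num

[Seq [Seq [Seq [E n]] :: [E [E num] * [E num]]] :: [E num]]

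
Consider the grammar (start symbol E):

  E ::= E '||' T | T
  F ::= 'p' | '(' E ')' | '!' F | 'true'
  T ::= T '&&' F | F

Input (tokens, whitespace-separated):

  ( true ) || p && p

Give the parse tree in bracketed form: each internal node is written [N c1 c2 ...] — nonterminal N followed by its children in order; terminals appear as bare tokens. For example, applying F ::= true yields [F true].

E
E || T
T || T
F || T
( E ) || T
( T ) || T
( F ) || T
( true ) || T
( true ) || T && F
( true ) || F && F
( true ) || p && F
( true ) || p && p

[E [E [T [F ( [E [T [F true]]] )]]] || [T [T [F p]] && [F p]]]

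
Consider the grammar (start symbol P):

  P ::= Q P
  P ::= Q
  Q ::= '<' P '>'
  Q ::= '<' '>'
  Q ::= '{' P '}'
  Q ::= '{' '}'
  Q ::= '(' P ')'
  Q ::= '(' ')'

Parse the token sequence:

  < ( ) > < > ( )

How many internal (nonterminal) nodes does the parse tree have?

8

[P [Q < [P [Q ( )]] >] [P [Q < >] [P [Q ( )]]]]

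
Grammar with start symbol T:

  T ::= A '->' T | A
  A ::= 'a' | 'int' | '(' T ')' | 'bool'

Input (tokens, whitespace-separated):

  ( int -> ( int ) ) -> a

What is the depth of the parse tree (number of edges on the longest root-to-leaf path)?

[T [A ( [T [A int] -> [T [A ( [T [A int]] )]]] )] -> [T [A a]]]

7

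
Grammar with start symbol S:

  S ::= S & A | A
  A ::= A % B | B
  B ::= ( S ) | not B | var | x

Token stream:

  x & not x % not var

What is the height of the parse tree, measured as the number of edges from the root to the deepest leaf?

5

[S [S [A [B x]]] & [A [A [B not [B x]]] % [B not [B var]]]]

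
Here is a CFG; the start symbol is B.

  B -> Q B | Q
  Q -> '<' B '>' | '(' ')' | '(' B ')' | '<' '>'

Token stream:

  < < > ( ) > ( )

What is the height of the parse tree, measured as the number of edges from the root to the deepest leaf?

[B [Q < [B [Q < >] [B [Q ( )]]] >] [B [Q ( )]]]

5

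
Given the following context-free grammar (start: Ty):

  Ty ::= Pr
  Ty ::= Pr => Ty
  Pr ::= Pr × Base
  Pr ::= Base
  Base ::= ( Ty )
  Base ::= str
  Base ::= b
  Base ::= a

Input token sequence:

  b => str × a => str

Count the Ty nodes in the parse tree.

[Ty [Pr [Base b]] => [Ty [Pr [Pr [Base str]] × [Base a]] => [Ty [Pr [Base str]]]]]

3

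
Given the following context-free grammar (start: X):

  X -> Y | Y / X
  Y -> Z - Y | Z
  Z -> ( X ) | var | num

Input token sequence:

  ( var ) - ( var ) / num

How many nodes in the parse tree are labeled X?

[X [Y [Z ( [X [Y [Z var]]] )] - [Y [Z ( [X [Y [Z var]]] )]]] / [X [Y [Z num]]]]

4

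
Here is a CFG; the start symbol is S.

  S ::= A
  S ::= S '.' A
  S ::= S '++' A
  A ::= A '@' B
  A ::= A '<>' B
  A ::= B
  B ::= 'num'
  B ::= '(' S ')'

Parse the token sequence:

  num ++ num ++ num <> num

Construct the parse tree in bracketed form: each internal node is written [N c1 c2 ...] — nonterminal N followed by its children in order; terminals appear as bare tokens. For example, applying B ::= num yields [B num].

[S [S [S [A [B num]]] ++ [A [B num]]] ++ [A [A [B num]] <> [B num]]]

S
S ++ A
S ++ A ++ A
A ++ A ++ A
B ++ A ++ A
num ++ A ++ A
num ++ B ++ A
num ++ num ++ A
num ++ num ++ A <> B
num ++ num ++ B <> B
num ++ num ++ num <> B
num ++ num ++ num <> num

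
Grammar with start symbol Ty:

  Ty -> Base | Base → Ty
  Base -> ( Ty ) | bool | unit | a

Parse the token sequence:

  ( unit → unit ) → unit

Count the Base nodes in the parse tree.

4

[Ty [Base ( [Ty [Base unit] → [Ty [Base unit]]] )] → [Ty [Base unit]]]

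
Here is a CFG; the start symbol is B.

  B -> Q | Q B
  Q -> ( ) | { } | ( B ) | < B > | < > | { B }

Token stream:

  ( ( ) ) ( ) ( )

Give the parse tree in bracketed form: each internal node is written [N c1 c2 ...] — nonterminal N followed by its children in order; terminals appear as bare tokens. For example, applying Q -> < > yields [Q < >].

B
Q B
( B ) B
( Q ) B
( ( ) ) B
( ( ) ) Q B
( ( ) ) ( ) B
( ( ) ) ( ) Q
( ( ) ) ( ) ( )

[B [Q ( [B [Q ( )]] )] [B [Q ( )] [B [Q ( )]]]]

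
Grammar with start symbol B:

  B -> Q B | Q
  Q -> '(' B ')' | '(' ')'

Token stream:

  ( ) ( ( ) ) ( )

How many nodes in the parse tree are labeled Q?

4

[B [Q ( )] [B [Q ( [B [Q ( )]] )] [B [Q ( )]]]]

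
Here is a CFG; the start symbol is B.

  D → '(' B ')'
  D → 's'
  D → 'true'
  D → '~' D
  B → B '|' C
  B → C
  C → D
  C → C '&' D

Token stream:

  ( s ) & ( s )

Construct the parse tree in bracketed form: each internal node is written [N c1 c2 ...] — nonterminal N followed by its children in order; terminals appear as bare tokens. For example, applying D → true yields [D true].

[B [C [C [D ( [B [C [D s]]] )]] & [D ( [B [C [D s]]] )]]]

B
C
C & D
D & D
( B ) & D
( C ) & D
( D ) & D
( s ) & D
( s ) & ( B )
( s ) & ( C )
( s ) & ( D )
( s ) & ( s )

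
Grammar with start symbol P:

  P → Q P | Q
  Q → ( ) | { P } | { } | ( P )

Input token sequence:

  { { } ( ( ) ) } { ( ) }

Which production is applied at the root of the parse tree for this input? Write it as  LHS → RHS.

[P [Q { [P [Q { }] [P [Q ( [P [Q ( )]] )]]] }] [P [Q { [P [Q ( )]] }]]]

P → Q P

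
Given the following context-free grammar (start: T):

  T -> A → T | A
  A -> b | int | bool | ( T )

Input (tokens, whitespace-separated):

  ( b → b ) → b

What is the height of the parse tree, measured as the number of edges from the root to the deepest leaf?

[T [A ( [T [A b] → [T [A b]]] )] → [T [A b]]]

5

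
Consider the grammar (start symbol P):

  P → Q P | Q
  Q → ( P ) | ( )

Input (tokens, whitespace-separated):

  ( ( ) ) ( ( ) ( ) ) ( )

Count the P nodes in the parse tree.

[P [Q ( [P [Q ( )]] )] [P [Q ( [P [Q ( )] [P [Q ( )]]] )] [P [Q ( )]]]]

6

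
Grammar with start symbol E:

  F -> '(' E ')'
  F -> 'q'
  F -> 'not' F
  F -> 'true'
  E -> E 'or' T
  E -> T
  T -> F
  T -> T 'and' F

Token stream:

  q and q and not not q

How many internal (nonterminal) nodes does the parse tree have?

[E [T [T [T [F q]] and [F q]] and [F not [F not [F q]]]]]

9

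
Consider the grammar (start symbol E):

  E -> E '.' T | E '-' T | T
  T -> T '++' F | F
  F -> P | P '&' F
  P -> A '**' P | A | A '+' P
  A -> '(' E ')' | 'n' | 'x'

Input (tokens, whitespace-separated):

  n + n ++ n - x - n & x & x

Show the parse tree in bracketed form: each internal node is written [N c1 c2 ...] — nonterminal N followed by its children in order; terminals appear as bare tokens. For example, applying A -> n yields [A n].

[E [E [E [T [T [F [P [A n] + [P [A n]]]]] ++ [F [P [A n]]]]] - [T [F [P [A x]]]]] - [T [F [P [A n]] & [F [P [A x]] & [F [P [A x]]]]]]]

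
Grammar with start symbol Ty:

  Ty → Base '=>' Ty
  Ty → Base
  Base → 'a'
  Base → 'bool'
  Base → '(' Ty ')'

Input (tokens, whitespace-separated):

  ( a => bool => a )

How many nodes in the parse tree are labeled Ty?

4

[Ty [Base ( [Ty [Base a] => [Ty [Base bool] => [Ty [Base a]]]] )]]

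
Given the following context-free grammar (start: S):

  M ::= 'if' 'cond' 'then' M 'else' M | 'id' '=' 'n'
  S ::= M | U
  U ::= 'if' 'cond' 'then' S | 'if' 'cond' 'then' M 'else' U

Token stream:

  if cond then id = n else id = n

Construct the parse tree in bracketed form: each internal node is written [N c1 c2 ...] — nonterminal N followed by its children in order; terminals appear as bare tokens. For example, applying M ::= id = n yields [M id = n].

[S [M if cond then [M id = n] else [M id = n]]]

S
M
if cond then M else M
if cond then id = n else M
if cond then id = n else id = n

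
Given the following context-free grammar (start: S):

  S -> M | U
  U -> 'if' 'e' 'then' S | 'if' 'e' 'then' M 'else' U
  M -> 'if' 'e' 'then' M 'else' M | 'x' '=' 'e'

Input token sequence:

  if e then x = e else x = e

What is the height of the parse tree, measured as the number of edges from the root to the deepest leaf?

[S [M if e then [M x = e] else [M x = e]]]

3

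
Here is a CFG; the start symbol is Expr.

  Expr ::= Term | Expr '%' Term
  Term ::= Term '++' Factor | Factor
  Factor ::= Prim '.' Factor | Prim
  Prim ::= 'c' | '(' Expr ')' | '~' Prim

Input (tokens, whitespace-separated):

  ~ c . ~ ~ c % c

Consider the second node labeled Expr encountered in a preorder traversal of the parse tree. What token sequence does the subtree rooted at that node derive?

~ c . ~ ~ c

[Expr [Expr [Term [Factor [Prim ~ [Prim c]] . [Factor [Prim ~ [Prim ~ [Prim c]]]]]]] % [Term [Factor [Prim c]]]]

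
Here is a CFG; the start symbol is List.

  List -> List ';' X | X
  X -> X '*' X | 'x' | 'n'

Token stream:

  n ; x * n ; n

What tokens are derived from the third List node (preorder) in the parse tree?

[List [List [List [X n]] ; [X [X x] * [X n]]] ; [X n]]

n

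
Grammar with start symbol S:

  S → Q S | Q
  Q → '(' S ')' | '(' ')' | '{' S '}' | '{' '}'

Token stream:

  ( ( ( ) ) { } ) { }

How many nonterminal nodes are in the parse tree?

[S [Q ( [S [Q ( [S [Q ( )]] )] [S [Q { }]]] )] [S [Q { }]]]

10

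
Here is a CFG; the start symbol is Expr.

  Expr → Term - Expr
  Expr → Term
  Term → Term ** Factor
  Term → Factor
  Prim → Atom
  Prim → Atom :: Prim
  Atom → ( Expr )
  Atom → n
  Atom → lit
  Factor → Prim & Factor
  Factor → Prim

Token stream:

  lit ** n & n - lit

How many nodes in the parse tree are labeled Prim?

4

[Expr [Term [Term [Factor [Prim [Atom lit]]]] ** [Factor [Prim [Atom n]] & [Factor [Prim [Atom n]]]]] - [Expr [Term [Factor [Prim [Atom lit]]]]]]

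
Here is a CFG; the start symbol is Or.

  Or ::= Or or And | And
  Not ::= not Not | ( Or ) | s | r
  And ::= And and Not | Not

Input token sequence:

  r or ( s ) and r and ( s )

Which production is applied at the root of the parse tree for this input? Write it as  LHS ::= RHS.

Or ::= Or or And

[Or [Or [And [Not r]]] or [And [And [And [Not ( [Or [And [Not s]]] )]] and [Not r]] and [Not ( [Or [And [Not s]]] )]]]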